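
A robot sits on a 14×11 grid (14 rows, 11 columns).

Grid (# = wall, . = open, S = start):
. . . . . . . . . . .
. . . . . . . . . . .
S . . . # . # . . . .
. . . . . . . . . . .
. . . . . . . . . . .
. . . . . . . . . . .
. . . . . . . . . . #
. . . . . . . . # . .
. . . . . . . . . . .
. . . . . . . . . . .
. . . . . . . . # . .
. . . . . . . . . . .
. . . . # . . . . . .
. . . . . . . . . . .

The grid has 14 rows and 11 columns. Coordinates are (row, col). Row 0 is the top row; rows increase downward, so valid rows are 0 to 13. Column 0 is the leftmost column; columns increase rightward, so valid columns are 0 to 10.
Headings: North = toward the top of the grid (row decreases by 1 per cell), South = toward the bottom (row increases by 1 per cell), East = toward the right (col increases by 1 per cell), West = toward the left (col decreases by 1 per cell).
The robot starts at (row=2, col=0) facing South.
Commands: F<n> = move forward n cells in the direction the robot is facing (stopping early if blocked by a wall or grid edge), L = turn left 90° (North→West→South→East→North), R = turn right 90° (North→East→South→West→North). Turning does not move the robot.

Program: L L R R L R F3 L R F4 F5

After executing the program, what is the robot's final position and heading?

Start: (row=2, col=0), facing South
  L: turn left, now facing East
  L: turn left, now facing North
  R: turn right, now facing East
  R: turn right, now facing South
  L: turn left, now facing East
  R: turn right, now facing South
  F3: move forward 3, now at (row=5, col=0)
  L: turn left, now facing East
  R: turn right, now facing South
  F4: move forward 4, now at (row=9, col=0)
  F5: move forward 4/5 (blocked), now at (row=13, col=0)
Final: (row=13, col=0), facing South

Answer: Final position: (row=13, col=0), facing South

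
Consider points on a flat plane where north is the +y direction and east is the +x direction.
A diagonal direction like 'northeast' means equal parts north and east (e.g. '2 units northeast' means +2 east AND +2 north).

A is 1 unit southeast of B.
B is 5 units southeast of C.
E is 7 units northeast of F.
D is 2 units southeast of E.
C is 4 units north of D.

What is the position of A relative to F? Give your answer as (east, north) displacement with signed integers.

Answer: A is at (east=15, north=3) relative to F.

Derivation:
Place F at the origin (east=0, north=0).
  E is 7 units northeast of F: delta (east=+7, north=+7); E at (east=7, north=7).
  D is 2 units southeast of E: delta (east=+2, north=-2); D at (east=9, north=5).
  C is 4 units north of D: delta (east=+0, north=+4); C at (east=9, north=9).
  B is 5 units southeast of C: delta (east=+5, north=-5); B at (east=14, north=4).
  A is 1 unit southeast of B: delta (east=+1, north=-1); A at (east=15, north=3).
Therefore A relative to F: (east=15, north=3).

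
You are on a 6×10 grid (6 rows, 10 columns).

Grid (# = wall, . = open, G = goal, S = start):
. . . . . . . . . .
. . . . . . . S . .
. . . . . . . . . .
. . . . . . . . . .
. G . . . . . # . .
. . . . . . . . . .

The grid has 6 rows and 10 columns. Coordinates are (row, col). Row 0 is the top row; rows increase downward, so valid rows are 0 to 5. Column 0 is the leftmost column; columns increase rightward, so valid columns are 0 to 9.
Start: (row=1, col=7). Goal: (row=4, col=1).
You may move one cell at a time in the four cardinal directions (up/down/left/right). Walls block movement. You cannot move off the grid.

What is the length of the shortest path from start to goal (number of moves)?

BFS from (row=1, col=7) until reaching (row=4, col=1):
  Distance 0: (row=1, col=7)
  Distance 1: (row=0, col=7), (row=1, col=6), (row=1, col=8), (row=2, col=7)
  Distance 2: (row=0, col=6), (row=0, col=8), (row=1, col=5), (row=1, col=9), (row=2, col=6), (row=2, col=8), (row=3, col=7)
  Distance 3: (row=0, col=5), (row=0, col=9), (row=1, col=4), (row=2, col=5), (row=2, col=9), (row=3, col=6), (row=3, col=8)
  Distance 4: (row=0, col=4), (row=1, col=3), (row=2, col=4), (row=3, col=5), (row=3, col=9), (row=4, col=6), (row=4, col=8)
  Distance 5: (row=0, col=3), (row=1, col=2), (row=2, col=3), (row=3, col=4), (row=4, col=5), (row=4, col=9), (row=5, col=6), (row=5, col=8)
  Distance 6: (row=0, col=2), (row=1, col=1), (row=2, col=2), (row=3, col=3), (row=4, col=4), (row=5, col=5), (row=5, col=7), (row=5, col=9)
  Distance 7: (row=0, col=1), (row=1, col=0), (row=2, col=1), (row=3, col=2), (row=4, col=3), (row=5, col=4)
  Distance 8: (row=0, col=0), (row=2, col=0), (row=3, col=1), (row=4, col=2), (row=5, col=3)
  Distance 9: (row=3, col=0), (row=4, col=1), (row=5, col=2)  <- goal reached here
One shortest path (9 moves): (row=1, col=7) -> (row=1, col=6) -> (row=1, col=5) -> (row=1, col=4) -> (row=1, col=3) -> (row=1, col=2) -> (row=1, col=1) -> (row=2, col=1) -> (row=3, col=1) -> (row=4, col=1)

Answer: Shortest path length: 9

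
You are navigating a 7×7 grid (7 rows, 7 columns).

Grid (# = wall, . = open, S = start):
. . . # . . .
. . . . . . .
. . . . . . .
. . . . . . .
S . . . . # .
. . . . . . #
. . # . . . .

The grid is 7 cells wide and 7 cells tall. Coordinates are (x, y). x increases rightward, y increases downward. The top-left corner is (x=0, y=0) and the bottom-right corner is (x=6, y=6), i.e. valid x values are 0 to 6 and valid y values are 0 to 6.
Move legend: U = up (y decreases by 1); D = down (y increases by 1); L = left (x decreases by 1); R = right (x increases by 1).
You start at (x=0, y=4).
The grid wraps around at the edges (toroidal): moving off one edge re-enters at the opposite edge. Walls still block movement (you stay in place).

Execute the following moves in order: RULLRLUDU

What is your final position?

Answer: Final position: (x=6, y=2)

Derivation:
Start: (x=0, y=4)
  R (right): (x=0, y=4) -> (x=1, y=4)
  U (up): (x=1, y=4) -> (x=1, y=3)
  L (left): (x=1, y=3) -> (x=0, y=3)
  L (left): (x=0, y=3) -> (x=6, y=3)
  R (right): (x=6, y=3) -> (x=0, y=3)
  L (left): (x=0, y=3) -> (x=6, y=3)
  U (up): (x=6, y=3) -> (x=6, y=2)
  D (down): (x=6, y=2) -> (x=6, y=3)
  U (up): (x=6, y=3) -> (x=6, y=2)
Final: (x=6, y=2)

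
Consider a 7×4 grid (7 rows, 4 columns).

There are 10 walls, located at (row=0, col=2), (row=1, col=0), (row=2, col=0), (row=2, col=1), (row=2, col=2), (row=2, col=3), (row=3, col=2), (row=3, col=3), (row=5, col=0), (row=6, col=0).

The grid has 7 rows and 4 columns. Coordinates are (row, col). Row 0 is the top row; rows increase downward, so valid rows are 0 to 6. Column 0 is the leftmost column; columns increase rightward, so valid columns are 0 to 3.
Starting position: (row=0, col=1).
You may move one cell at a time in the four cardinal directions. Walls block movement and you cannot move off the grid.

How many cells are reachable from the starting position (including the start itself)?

BFS flood-fill from (row=0, col=1):
  Distance 0: (row=0, col=1)
  Distance 1: (row=0, col=0), (row=1, col=1)
  Distance 2: (row=1, col=2)
  Distance 3: (row=1, col=3)
  Distance 4: (row=0, col=3)
Total reachable: 6 (grid has 18 open cells total)

Answer: Reachable cells: 6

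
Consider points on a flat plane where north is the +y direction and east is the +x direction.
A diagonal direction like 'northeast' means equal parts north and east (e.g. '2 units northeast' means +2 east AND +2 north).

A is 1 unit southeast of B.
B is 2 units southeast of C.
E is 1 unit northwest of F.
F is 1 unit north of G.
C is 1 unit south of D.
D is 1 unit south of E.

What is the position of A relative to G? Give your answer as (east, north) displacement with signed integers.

Place G at the origin (east=0, north=0).
  F is 1 unit north of G: delta (east=+0, north=+1); F at (east=0, north=1).
  E is 1 unit northwest of F: delta (east=-1, north=+1); E at (east=-1, north=2).
  D is 1 unit south of E: delta (east=+0, north=-1); D at (east=-1, north=1).
  C is 1 unit south of D: delta (east=+0, north=-1); C at (east=-1, north=0).
  B is 2 units southeast of C: delta (east=+2, north=-2); B at (east=1, north=-2).
  A is 1 unit southeast of B: delta (east=+1, north=-1); A at (east=2, north=-3).
Therefore A relative to G: (east=2, north=-3).

Answer: A is at (east=2, north=-3) relative to G.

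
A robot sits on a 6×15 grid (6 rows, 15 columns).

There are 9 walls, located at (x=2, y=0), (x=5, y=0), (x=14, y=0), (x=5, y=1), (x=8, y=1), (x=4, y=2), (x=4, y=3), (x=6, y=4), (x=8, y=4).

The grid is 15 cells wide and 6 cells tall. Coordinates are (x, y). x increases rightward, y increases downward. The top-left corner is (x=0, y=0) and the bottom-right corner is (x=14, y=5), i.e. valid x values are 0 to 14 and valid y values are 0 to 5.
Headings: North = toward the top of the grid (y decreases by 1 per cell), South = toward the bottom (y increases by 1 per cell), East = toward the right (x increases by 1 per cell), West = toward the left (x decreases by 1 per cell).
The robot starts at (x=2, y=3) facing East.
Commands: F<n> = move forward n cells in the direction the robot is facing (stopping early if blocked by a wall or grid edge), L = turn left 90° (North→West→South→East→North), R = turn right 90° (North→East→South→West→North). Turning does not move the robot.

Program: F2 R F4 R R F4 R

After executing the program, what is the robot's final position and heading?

Answer: Final position: (x=3, y=1), facing East

Derivation:
Start: (x=2, y=3), facing East
  F2: move forward 1/2 (blocked), now at (x=3, y=3)
  R: turn right, now facing South
  F4: move forward 2/4 (blocked), now at (x=3, y=5)
  R: turn right, now facing West
  R: turn right, now facing North
  F4: move forward 4, now at (x=3, y=1)
  R: turn right, now facing East
Final: (x=3, y=1), facing East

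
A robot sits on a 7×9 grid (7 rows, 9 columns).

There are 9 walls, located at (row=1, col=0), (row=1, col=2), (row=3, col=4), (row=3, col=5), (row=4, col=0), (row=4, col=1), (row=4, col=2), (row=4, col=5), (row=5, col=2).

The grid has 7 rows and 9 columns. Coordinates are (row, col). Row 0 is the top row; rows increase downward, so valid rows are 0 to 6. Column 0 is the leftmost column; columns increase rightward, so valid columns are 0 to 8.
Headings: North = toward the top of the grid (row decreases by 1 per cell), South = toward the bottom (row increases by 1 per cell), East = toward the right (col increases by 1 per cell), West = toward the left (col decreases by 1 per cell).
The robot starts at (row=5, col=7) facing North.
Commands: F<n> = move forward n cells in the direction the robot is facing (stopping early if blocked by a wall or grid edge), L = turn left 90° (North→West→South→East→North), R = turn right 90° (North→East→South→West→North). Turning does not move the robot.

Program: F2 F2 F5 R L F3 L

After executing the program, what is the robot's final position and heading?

Start: (row=5, col=7), facing North
  F2: move forward 2, now at (row=3, col=7)
  F2: move forward 2, now at (row=1, col=7)
  F5: move forward 1/5 (blocked), now at (row=0, col=7)
  R: turn right, now facing East
  L: turn left, now facing North
  F3: move forward 0/3 (blocked), now at (row=0, col=7)
  L: turn left, now facing West
Final: (row=0, col=7), facing West

Answer: Final position: (row=0, col=7), facing West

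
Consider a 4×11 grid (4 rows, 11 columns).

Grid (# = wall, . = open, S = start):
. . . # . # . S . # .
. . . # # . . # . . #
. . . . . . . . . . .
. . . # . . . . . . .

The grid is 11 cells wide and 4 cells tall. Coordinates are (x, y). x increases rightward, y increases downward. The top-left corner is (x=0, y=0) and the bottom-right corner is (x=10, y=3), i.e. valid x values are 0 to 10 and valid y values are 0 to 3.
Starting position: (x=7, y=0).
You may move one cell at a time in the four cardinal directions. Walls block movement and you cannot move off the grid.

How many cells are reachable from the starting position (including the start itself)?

Answer: Reachable cells: 34

Derivation:
BFS flood-fill from (x=7, y=0):
  Distance 0: (x=7, y=0)
  Distance 1: (x=6, y=0), (x=8, y=0)
  Distance 2: (x=6, y=1), (x=8, y=1)
  Distance 3: (x=5, y=1), (x=9, y=1), (x=6, y=2), (x=8, y=2)
  Distance 4: (x=5, y=2), (x=7, y=2), (x=9, y=2), (x=6, y=3), (x=8, y=3)
  Distance 5: (x=4, y=2), (x=10, y=2), (x=5, y=3), (x=7, y=3), (x=9, y=3)
  Distance 6: (x=3, y=2), (x=4, y=3), (x=10, y=3)
  Distance 7: (x=2, y=2)
  Distance 8: (x=2, y=1), (x=1, y=2), (x=2, y=3)
  Distance 9: (x=2, y=0), (x=1, y=1), (x=0, y=2), (x=1, y=3)
  Distance 10: (x=1, y=0), (x=0, y=1), (x=0, y=3)
  Distance 11: (x=0, y=0)
Total reachable: 34 (grid has 36 open cells total)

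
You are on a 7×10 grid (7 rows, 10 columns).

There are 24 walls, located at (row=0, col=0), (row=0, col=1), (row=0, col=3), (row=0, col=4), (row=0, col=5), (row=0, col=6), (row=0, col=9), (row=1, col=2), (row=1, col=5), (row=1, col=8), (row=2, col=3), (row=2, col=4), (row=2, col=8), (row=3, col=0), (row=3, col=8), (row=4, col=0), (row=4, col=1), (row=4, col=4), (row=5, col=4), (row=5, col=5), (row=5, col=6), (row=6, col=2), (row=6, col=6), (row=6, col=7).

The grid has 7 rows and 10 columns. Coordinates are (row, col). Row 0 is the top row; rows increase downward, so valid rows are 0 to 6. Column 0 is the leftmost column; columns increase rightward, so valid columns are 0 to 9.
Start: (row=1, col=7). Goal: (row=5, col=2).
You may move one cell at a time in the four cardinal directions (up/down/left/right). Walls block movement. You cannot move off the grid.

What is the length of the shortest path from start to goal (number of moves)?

Answer: Shortest path length: 9

Derivation:
BFS from (row=1, col=7) until reaching (row=5, col=2):
  Distance 0: (row=1, col=7)
  Distance 1: (row=0, col=7), (row=1, col=6), (row=2, col=7)
  Distance 2: (row=0, col=8), (row=2, col=6), (row=3, col=7)
  Distance 3: (row=2, col=5), (row=3, col=6), (row=4, col=7)
  Distance 4: (row=3, col=5), (row=4, col=6), (row=4, col=8), (row=5, col=7)
  Distance 5: (row=3, col=4), (row=4, col=5), (row=4, col=9), (row=5, col=8)
  Distance 6: (row=3, col=3), (row=3, col=9), (row=5, col=9), (row=6, col=8)
  Distance 7: (row=2, col=9), (row=3, col=2), (row=4, col=3), (row=6, col=9)
  Distance 8: (row=1, col=9), (row=2, col=2), (row=3, col=1), (row=4, col=2), (row=5, col=3)
  Distance 9: (row=2, col=1), (row=5, col=2), (row=6, col=3)  <- goal reached here
One shortest path (9 moves): (row=1, col=7) -> (row=1, col=6) -> (row=2, col=6) -> (row=2, col=5) -> (row=3, col=5) -> (row=3, col=4) -> (row=3, col=3) -> (row=3, col=2) -> (row=4, col=2) -> (row=5, col=2)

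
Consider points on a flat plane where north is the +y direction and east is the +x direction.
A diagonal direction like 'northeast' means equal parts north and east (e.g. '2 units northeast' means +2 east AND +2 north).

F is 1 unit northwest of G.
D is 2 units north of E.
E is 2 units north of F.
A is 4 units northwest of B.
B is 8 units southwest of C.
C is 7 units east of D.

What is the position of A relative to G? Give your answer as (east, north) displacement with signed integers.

Place G at the origin (east=0, north=0).
  F is 1 unit northwest of G: delta (east=-1, north=+1); F at (east=-1, north=1).
  E is 2 units north of F: delta (east=+0, north=+2); E at (east=-1, north=3).
  D is 2 units north of E: delta (east=+0, north=+2); D at (east=-1, north=5).
  C is 7 units east of D: delta (east=+7, north=+0); C at (east=6, north=5).
  B is 8 units southwest of C: delta (east=-8, north=-8); B at (east=-2, north=-3).
  A is 4 units northwest of B: delta (east=-4, north=+4); A at (east=-6, north=1).
Therefore A relative to G: (east=-6, north=1).

Answer: A is at (east=-6, north=1) relative to G.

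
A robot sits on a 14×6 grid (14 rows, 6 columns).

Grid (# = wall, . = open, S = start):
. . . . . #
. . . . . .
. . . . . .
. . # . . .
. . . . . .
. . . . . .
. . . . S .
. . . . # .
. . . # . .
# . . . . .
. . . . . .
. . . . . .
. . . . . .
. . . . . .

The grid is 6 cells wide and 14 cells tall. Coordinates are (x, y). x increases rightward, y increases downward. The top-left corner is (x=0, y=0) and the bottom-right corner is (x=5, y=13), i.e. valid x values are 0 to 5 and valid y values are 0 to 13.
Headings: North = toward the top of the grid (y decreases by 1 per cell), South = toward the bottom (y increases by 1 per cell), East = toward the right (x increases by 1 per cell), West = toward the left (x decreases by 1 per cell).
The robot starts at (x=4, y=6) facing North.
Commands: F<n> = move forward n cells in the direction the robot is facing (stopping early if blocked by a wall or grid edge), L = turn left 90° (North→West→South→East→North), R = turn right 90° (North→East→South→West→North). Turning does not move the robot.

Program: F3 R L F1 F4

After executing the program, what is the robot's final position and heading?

Start: (x=4, y=6), facing North
  F3: move forward 3, now at (x=4, y=3)
  R: turn right, now facing East
  L: turn left, now facing North
  F1: move forward 1, now at (x=4, y=2)
  F4: move forward 2/4 (blocked), now at (x=4, y=0)
Final: (x=4, y=0), facing North

Answer: Final position: (x=4, y=0), facing North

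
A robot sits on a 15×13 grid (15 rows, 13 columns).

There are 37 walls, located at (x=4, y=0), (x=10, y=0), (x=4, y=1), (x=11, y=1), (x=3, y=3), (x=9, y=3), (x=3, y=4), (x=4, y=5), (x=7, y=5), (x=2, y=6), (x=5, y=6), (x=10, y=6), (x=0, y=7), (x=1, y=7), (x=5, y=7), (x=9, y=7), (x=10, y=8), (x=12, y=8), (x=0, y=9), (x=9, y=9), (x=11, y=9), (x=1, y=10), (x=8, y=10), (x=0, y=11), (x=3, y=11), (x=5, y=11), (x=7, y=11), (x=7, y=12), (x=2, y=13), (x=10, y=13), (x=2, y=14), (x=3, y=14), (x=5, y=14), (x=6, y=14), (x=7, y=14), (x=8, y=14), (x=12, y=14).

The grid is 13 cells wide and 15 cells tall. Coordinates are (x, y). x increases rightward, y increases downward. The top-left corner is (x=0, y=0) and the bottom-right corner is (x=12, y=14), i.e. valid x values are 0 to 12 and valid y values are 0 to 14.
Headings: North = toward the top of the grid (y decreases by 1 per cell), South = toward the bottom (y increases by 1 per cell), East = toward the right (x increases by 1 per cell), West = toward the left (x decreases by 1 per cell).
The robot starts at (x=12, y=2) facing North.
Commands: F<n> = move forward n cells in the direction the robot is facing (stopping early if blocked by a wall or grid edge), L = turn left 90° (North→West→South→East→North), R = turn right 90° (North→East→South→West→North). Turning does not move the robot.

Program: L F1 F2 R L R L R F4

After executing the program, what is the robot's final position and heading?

Answer: Final position: (x=9, y=0), facing North

Derivation:
Start: (x=12, y=2), facing North
  L: turn left, now facing West
  F1: move forward 1, now at (x=11, y=2)
  F2: move forward 2, now at (x=9, y=2)
  R: turn right, now facing North
  L: turn left, now facing West
  R: turn right, now facing North
  L: turn left, now facing West
  R: turn right, now facing North
  F4: move forward 2/4 (blocked), now at (x=9, y=0)
Final: (x=9, y=0), facing North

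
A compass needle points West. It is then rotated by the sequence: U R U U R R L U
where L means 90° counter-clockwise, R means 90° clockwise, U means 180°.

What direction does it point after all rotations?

Answer: Final heading: East

Derivation:
Start: West
  U (U-turn (180°)) -> East
  R (right (90° clockwise)) -> South
  U (U-turn (180°)) -> North
  U (U-turn (180°)) -> South
  R (right (90° clockwise)) -> West
  R (right (90° clockwise)) -> North
  L (left (90° counter-clockwise)) -> West
  U (U-turn (180°)) -> East
Final: East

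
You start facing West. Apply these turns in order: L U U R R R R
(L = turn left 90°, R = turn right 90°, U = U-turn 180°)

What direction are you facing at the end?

Start: West
  L (left (90° counter-clockwise)) -> South
  U (U-turn (180°)) -> North
  U (U-turn (180°)) -> South
  R (right (90° clockwise)) -> West
  R (right (90° clockwise)) -> North
  R (right (90° clockwise)) -> East
  R (right (90° clockwise)) -> South
Final: South

Answer: Final heading: South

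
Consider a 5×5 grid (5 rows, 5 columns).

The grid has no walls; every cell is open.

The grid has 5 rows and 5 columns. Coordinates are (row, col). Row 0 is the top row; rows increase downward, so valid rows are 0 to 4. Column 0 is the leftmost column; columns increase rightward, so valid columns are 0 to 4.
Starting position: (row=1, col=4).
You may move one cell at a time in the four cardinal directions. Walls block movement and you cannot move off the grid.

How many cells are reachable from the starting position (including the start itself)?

Answer: Reachable cells: 25

Derivation:
BFS flood-fill from (row=1, col=4):
  Distance 0: (row=1, col=4)
  Distance 1: (row=0, col=4), (row=1, col=3), (row=2, col=4)
  Distance 2: (row=0, col=3), (row=1, col=2), (row=2, col=3), (row=3, col=4)
  Distance 3: (row=0, col=2), (row=1, col=1), (row=2, col=2), (row=3, col=3), (row=4, col=4)
  Distance 4: (row=0, col=1), (row=1, col=0), (row=2, col=1), (row=3, col=2), (row=4, col=3)
  Distance 5: (row=0, col=0), (row=2, col=0), (row=3, col=1), (row=4, col=2)
  Distance 6: (row=3, col=0), (row=4, col=1)
  Distance 7: (row=4, col=0)
Total reachable: 25 (grid has 25 open cells total)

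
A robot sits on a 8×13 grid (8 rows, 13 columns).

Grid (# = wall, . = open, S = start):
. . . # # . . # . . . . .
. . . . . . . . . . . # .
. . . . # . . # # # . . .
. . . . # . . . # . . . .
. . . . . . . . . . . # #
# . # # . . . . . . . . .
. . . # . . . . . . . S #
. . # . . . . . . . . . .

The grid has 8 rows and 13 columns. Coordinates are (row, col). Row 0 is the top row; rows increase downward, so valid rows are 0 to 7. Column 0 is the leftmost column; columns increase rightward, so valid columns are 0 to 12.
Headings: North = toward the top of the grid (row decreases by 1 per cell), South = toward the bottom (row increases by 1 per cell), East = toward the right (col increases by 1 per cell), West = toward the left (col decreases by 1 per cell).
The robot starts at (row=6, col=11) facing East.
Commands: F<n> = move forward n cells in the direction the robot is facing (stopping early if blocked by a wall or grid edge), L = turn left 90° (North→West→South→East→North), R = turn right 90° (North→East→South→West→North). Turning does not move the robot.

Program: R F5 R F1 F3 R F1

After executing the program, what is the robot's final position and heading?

Start: (row=6, col=11), facing East
  R: turn right, now facing South
  F5: move forward 1/5 (blocked), now at (row=7, col=11)
  R: turn right, now facing West
  F1: move forward 1, now at (row=7, col=10)
  F3: move forward 3, now at (row=7, col=7)
  R: turn right, now facing North
  F1: move forward 1, now at (row=6, col=7)
Final: (row=6, col=7), facing North

Answer: Final position: (row=6, col=7), facing North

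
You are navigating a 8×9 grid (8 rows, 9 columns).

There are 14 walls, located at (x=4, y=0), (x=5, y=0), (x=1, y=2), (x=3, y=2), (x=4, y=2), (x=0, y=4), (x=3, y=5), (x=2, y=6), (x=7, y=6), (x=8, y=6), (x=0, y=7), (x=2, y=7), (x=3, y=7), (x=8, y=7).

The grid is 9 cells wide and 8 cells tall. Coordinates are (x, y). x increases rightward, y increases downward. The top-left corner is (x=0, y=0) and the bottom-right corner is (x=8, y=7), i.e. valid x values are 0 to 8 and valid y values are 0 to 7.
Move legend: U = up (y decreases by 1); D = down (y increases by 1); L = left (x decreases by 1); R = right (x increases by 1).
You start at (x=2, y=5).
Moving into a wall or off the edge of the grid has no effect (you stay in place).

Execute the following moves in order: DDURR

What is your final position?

Start: (x=2, y=5)
  D (down): blocked, stay at (x=2, y=5)
  D (down): blocked, stay at (x=2, y=5)
  U (up): (x=2, y=5) -> (x=2, y=4)
  R (right): (x=2, y=4) -> (x=3, y=4)
  R (right): (x=3, y=4) -> (x=4, y=4)
Final: (x=4, y=4)

Answer: Final position: (x=4, y=4)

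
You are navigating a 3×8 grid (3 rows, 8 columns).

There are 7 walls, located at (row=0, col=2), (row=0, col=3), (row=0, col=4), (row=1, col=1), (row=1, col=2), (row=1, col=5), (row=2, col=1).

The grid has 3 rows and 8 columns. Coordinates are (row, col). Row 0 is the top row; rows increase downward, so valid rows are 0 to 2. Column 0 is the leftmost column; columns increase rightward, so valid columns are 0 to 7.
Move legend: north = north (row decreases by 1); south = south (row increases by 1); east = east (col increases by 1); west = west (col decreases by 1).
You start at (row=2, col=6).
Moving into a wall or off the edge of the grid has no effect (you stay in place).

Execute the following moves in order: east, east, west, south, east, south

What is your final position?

Start: (row=2, col=6)
  east (east): (row=2, col=6) -> (row=2, col=7)
  east (east): blocked, stay at (row=2, col=7)
  west (west): (row=2, col=7) -> (row=2, col=6)
  south (south): blocked, stay at (row=2, col=6)
  east (east): (row=2, col=6) -> (row=2, col=7)
  south (south): blocked, stay at (row=2, col=7)
Final: (row=2, col=7)

Answer: Final position: (row=2, col=7)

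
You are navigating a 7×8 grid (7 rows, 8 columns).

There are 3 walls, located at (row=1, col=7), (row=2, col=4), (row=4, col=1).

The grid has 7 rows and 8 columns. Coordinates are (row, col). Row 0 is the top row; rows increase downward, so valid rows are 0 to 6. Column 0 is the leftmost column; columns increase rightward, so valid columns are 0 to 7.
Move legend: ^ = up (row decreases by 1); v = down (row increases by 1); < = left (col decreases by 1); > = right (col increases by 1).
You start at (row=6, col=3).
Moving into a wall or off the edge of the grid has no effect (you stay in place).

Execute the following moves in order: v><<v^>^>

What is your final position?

Start: (row=6, col=3)
  v (down): blocked, stay at (row=6, col=3)
  > (right): (row=6, col=3) -> (row=6, col=4)
  < (left): (row=6, col=4) -> (row=6, col=3)
  < (left): (row=6, col=3) -> (row=6, col=2)
  v (down): blocked, stay at (row=6, col=2)
  ^ (up): (row=6, col=2) -> (row=5, col=2)
  > (right): (row=5, col=2) -> (row=5, col=3)
  ^ (up): (row=5, col=3) -> (row=4, col=3)
  > (right): (row=4, col=3) -> (row=4, col=4)
Final: (row=4, col=4)

Answer: Final position: (row=4, col=4)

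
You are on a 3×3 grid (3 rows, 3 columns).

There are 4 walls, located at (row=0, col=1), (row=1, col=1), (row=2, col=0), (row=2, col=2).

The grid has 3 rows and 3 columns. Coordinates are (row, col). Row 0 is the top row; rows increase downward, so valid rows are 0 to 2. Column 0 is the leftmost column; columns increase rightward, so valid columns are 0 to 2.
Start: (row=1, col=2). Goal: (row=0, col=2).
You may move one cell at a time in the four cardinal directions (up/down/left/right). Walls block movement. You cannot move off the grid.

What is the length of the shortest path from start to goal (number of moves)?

Answer: Shortest path length: 1

Derivation:
BFS from (row=1, col=2) until reaching (row=0, col=2):
  Distance 0: (row=1, col=2)
  Distance 1: (row=0, col=2)  <- goal reached here
One shortest path (1 moves): (row=1, col=2) -> (row=0, col=2)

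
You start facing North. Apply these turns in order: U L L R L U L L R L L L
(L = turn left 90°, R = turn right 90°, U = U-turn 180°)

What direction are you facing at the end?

Answer: Final heading: South

Derivation:
Start: North
  U (U-turn (180°)) -> South
  L (left (90° counter-clockwise)) -> East
  L (left (90° counter-clockwise)) -> North
  R (right (90° clockwise)) -> East
  L (left (90° counter-clockwise)) -> North
  U (U-turn (180°)) -> South
  L (left (90° counter-clockwise)) -> East
  L (left (90° counter-clockwise)) -> North
  R (right (90° clockwise)) -> East
  L (left (90° counter-clockwise)) -> North
  L (left (90° counter-clockwise)) -> West
  L (left (90° counter-clockwise)) -> South
Final: South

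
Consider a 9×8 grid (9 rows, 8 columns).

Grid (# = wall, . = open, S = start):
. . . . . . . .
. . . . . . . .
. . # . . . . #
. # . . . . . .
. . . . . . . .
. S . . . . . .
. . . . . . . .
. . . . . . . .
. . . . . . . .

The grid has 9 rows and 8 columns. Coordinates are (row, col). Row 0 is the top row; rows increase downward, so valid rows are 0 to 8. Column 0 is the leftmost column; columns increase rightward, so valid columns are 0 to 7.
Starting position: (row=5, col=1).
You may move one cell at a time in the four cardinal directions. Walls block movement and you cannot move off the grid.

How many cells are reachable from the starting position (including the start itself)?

Answer: Reachable cells: 69

Derivation:
BFS flood-fill from (row=5, col=1):
  Distance 0: (row=5, col=1)
  Distance 1: (row=4, col=1), (row=5, col=0), (row=5, col=2), (row=6, col=1)
  Distance 2: (row=4, col=0), (row=4, col=2), (row=5, col=3), (row=6, col=0), (row=6, col=2), (row=7, col=1)
  Distance 3: (row=3, col=0), (row=3, col=2), (row=4, col=3), (row=5, col=4), (row=6, col=3), (row=7, col=0), (row=7, col=2), (row=8, col=1)
  Distance 4: (row=2, col=0), (row=3, col=3), (row=4, col=4), (row=5, col=5), (row=6, col=4), (row=7, col=3), (row=8, col=0), (row=8, col=2)
  Distance 5: (row=1, col=0), (row=2, col=1), (row=2, col=3), (row=3, col=4), (row=4, col=5), (row=5, col=6), (row=6, col=5), (row=7, col=4), (row=8, col=3)
  Distance 6: (row=0, col=0), (row=1, col=1), (row=1, col=3), (row=2, col=4), (row=3, col=5), (row=4, col=6), (row=5, col=7), (row=6, col=6), (row=7, col=5), (row=8, col=4)
  Distance 7: (row=0, col=1), (row=0, col=3), (row=1, col=2), (row=1, col=4), (row=2, col=5), (row=3, col=6), (row=4, col=7), (row=6, col=7), (row=7, col=6), (row=8, col=5)
  Distance 8: (row=0, col=2), (row=0, col=4), (row=1, col=5), (row=2, col=6), (row=3, col=7), (row=7, col=7), (row=8, col=6)
  Distance 9: (row=0, col=5), (row=1, col=6), (row=8, col=7)
  Distance 10: (row=0, col=6), (row=1, col=7)
  Distance 11: (row=0, col=7)
Total reachable: 69 (grid has 69 open cells total)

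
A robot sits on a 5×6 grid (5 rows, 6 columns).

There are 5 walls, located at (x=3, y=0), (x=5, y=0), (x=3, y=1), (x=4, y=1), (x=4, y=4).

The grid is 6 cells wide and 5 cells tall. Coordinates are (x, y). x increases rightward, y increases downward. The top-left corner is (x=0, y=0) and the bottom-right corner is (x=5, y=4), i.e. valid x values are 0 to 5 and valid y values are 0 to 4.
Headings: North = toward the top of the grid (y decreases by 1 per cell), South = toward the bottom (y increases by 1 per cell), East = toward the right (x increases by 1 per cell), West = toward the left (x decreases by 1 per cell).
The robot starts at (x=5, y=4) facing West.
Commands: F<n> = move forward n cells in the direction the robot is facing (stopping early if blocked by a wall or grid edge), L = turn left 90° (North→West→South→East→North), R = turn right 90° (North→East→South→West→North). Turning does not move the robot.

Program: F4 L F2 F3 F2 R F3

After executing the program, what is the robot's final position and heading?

Answer: Final position: (x=5, y=4), facing West

Derivation:
Start: (x=5, y=4), facing West
  F4: move forward 0/4 (blocked), now at (x=5, y=4)
  L: turn left, now facing South
  F2: move forward 0/2 (blocked), now at (x=5, y=4)
  F3: move forward 0/3 (blocked), now at (x=5, y=4)
  F2: move forward 0/2 (blocked), now at (x=5, y=4)
  R: turn right, now facing West
  F3: move forward 0/3 (blocked), now at (x=5, y=4)
Final: (x=5, y=4), facing West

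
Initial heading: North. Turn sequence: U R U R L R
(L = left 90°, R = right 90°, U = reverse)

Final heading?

Start: North
  U (U-turn (180°)) -> South
  R (right (90° clockwise)) -> West
  U (U-turn (180°)) -> East
  R (right (90° clockwise)) -> South
  L (left (90° counter-clockwise)) -> East
  R (right (90° clockwise)) -> South
Final: South

Answer: Final heading: South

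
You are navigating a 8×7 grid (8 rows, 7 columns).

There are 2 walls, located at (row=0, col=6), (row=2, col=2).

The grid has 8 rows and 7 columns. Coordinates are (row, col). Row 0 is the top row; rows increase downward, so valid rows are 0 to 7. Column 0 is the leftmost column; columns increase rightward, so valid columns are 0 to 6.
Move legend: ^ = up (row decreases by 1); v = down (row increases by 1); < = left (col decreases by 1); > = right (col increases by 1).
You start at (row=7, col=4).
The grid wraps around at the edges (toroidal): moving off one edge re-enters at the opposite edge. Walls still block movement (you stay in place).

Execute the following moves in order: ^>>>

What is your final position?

Start: (row=7, col=4)
  ^ (up): (row=7, col=4) -> (row=6, col=4)
  > (right): (row=6, col=4) -> (row=6, col=5)
  > (right): (row=6, col=5) -> (row=6, col=6)
  > (right): (row=6, col=6) -> (row=6, col=0)
Final: (row=6, col=0)

Answer: Final position: (row=6, col=0)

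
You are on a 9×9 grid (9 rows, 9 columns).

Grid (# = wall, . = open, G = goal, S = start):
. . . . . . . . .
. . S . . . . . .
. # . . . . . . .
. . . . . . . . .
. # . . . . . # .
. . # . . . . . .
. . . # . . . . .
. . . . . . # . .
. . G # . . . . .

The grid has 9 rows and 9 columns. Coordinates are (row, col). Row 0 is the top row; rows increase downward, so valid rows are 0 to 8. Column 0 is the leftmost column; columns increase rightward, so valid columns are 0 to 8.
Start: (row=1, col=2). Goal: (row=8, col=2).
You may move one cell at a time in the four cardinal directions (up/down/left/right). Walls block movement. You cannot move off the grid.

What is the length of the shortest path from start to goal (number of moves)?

BFS from (row=1, col=2) until reaching (row=8, col=2):
  Distance 0: (row=1, col=2)
  Distance 1: (row=0, col=2), (row=1, col=1), (row=1, col=3), (row=2, col=2)
  Distance 2: (row=0, col=1), (row=0, col=3), (row=1, col=0), (row=1, col=4), (row=2, col=3), (row=3, col=2)
  Distance 3: (row=0, col=0), (row=0, col=4), (row=1, col=5), (row=2, col=0), (row=2, col=4), (row=3, col=1), (row=3, col=3), (row=4, col=2)
  Distance 4: (row=0, col=5), (row=1, col=6), (row=2, col=5), (row=3, col=0), (row=3, col=4), (row=4, col=3)
  Distance 5: (row=0, col=6), (row=1, col=7), (row=2, col=6), (row=3, col=5), (row=4, col=0), (row=4, col=4), (row=5, col=3)
  Distance 6: (row=0, col=7), (row=1, col=8), (row=2, col=7), (row=3, col=6), (row=4, col=5), (row=5, col=0), (row=5, col=4)
  Distance 7: (row=0, col=8), (row=2, col=8), (row=3, col=7), (row=4, col=6), (row=5, col=1), (row=5, col=5), (row=6, col=0), (row=6, col=4)
  Distance 8: (row=3, col=8), (row=5, col=6), (row=6, col=1), (row=6, col=5), (row=7, col=0), (row=7, col=4)
  Distance 9: (row=4, col=8), (row=5, col=7), (row=6, col=2), (row=6, col=6), (row=7, col=1), (row=7, col=3), (row=7, col=5), (row=8, col=0), (row=8, col=4)
  Distance 10: (row=5, col=8), (row=6, col=7), (row=7, col=2), (row=8, col=1), (row=8, col=5)
  Distance 11: (row=6, col=8), (row=7, col=7), (row=8, col=2), (row=8, col=6)  <- goal reached here
One shortest path (11 moves): (row=1, col=2) -> (row=1, col=1) -> (row=1, col=0) -> (row=2, col=0) -> (row=3, col=0) -> (row=4, col=0) -> (row=5, col=0) -> (row=5, col=1) -> (row=6, col=1) -> (row=6, col=2) -> (row=7, col=2) -> (row=8, col=2)

Answer: Shortest path length: 11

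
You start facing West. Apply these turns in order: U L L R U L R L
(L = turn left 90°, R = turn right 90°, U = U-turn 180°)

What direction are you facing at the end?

Start: West
  U (U-turn (180°)) -> East
  L (left (90° counter-clockwise)) -> North
  L (left (90° counter-clockwise)) -> West
  R (right (90° clockwise)) -> North
  U (U-turn (180°)) -> South
  L (left (90° counter-clockwise)) -> East
  R (right (90° clockwise)) -> South
  L (left (90° counter-clockwise)) -> East
Final: East

Answer: Final heading: East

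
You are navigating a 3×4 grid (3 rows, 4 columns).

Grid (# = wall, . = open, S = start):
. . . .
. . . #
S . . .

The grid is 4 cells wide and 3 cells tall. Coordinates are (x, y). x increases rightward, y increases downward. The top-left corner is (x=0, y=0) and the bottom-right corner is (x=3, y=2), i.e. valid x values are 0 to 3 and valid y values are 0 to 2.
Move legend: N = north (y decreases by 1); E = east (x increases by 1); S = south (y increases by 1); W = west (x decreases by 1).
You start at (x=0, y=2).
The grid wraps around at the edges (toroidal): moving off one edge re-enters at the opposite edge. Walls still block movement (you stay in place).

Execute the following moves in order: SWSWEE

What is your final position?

Answer: Final position: (x=0, y=0)

Derivation:
Start: (x=0, y=2)
  S (south): (x=0, y=2) -> (x=0, y=0)
  W (west): (x=0, y=0) -> (x=3, y=0)
  S (south): blocked, stay at (x=3, y=0)
  W (west): (x=3, y=0) -> (x=2, y=0)
  E (east): (x=2, y=0) -> (x=3, y=0)
  E (east): (x=3, y=0) -> (x=0, y=0)
Final: (x=0, y=0)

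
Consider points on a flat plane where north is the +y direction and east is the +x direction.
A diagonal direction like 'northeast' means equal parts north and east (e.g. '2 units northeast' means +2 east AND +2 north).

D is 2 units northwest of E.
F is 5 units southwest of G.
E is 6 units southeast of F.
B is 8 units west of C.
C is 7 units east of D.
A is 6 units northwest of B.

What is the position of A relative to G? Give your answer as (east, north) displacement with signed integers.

Place G at the origin (east=0, north=0).
  F is 5 units southwest of G: delta (east=-5, north=-5); F at (east=-5, north=-5).
  E is 6 units southeast of F: delta (east=+6, north=-6); E at (east=1, north=-11).
  D is 2 units northwest of E: delta (east=-2, north=+2); D at (east=-1, north=-9).
  C is 7 units east of D: delta (east=+7, north=+0); C at (east=6, north=-9).
  B is 8 units west of C: delta (east=-8, north=+0); B at (east=-2, north=-9).
  A is 6 units northwest of B: delta (east=-6, north=+6); A at (east=-8, north=-3).
Therefore A relative to G: (east=-8, north=-3).

Answer: A is at (east=-8, north=-3) relative to G.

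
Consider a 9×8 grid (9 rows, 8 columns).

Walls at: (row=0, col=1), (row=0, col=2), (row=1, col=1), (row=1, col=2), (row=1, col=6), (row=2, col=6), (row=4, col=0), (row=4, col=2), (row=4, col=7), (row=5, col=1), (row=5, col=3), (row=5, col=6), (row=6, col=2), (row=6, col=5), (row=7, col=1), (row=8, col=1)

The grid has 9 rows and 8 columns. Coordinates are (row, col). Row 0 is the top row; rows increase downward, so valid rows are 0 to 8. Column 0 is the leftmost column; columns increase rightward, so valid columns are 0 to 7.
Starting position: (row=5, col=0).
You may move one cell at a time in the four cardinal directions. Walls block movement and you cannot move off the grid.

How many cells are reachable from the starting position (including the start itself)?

Answer: Reachable cells: 5

Derivation:
BFS flood-fill from (row=5, col=0):
  Distance 0: (row=5, col=0)
  Distance 1: (row=6, col=0)
  Distance 2: (row=6, col=1), (row=7, col=0)
  Distance 3: (row=8, col=0)
Total reachable: 5 (grid has 56 open cells total)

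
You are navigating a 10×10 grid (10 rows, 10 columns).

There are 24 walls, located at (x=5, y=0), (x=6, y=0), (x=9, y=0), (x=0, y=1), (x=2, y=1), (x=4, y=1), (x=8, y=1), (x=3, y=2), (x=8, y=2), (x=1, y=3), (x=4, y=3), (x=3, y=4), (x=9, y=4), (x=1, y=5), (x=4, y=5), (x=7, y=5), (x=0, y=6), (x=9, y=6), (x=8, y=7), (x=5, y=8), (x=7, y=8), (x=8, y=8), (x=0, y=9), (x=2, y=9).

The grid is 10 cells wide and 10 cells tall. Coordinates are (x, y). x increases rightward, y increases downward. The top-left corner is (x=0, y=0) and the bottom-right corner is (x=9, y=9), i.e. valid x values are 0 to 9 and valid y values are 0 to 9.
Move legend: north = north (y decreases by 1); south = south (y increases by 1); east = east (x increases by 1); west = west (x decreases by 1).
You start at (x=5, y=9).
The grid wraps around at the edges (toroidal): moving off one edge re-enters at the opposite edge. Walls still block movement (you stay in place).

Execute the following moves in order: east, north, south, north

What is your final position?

Start: (x=5, y=9)
  east (east): (x=5, y=9) -> (x=6, y=9)
  north (north): (x=6, y=9) -> (x=6, y=8)
  south (south): (x=6, y=8) -> (x=6, y=9)
  north (north): (x=6, y=9) -> (x=6, y=8)
Final: (x=6, y=8)

Answer: Final position: (x=6, y=8)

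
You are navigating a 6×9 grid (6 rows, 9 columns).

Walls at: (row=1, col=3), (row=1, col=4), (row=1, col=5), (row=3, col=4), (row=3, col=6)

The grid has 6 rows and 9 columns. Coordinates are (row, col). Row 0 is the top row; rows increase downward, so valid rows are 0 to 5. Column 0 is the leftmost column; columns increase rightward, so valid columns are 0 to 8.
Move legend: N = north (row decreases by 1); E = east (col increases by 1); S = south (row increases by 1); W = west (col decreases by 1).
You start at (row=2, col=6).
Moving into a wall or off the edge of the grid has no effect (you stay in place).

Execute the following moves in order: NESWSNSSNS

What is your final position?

Start: (row=2, col=6)
  N (north): (row=2, col=6) -> (row=1, col=6)
  E (east): (row=1, col=6) -> (row=1, col=7)
  S (south): (row=1, col=7) -> (row=2, col=7)
  W (west): (row=2, col=7) -> (row=2, col=6)
  S (south): blocked, stay at (row=2, col=6)
  N (north): (row=2, col=6) -> (row=1, col=6)
  S (south): (row=1, col=6) -> (row=2, col=6)
  S (south): blocked, stay at (row=2, col=6)
  N (north): (row=2, col=6) -> (row=1, col=6)
  S (south): (row=1, col=6) -> (row=2, col=6)
Final: (row=2, col=6)

Answer: Final position: (row=2, col=6)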